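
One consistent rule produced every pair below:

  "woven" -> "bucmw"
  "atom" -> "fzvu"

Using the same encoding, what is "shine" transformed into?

xnpvn

In woven: w→b is +5, o→u is +6, v→c is +7, e→m is +8 — the shift increases by 1 each position. Letter i (0-indexed) is shifted by i+5, so successive shifts are 5, 6, 7, ….
For shine: s+5=x, h+6=n, i+7=p, n+8=v, e+9=n.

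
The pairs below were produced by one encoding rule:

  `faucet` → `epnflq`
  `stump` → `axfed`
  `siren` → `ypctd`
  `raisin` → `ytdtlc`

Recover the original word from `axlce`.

The output letters match the input read backwards, each shifted +11: faucet reversed is tecuaf. The word is reversed, then every letter is shifted forward by 11.
Decoding axlce: shift back: a−11=p, x−11=m, l−11=a, c−11=r, e−11=t → pmart; then reverse → tramp.

tramp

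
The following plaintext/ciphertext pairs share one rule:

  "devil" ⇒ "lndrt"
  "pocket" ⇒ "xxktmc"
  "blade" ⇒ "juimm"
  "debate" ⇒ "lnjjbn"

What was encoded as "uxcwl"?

Shifts by position in devil: pos 0: d→l (+8), pos 1: e→n (+9), pos 2: v→d (+8), pos 3: i→r (+9) — repeating every 2. A repeating key of period 2 is used — shifts +8, +9 over and over.
Undoing it on uxcwl: u−8=m, x−9=o, c−8=u, w−9=n, l−8=d.

mound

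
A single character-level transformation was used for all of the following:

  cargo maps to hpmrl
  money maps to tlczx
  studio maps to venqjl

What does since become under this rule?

c(2)→h(7) and a(0)→p(15) fit y≡9x+15 (mod 26); the inverse of 9 mod 26 is 3. Treating letters as 0–25, the rule is x ↦ 9x + 15 (mod 26).
For since: s(18)→9·18+15≡21=v; i(8)→9·8+15≡9=j; n(13)→9·13+15≡2=c; c(2)→9·2+15≡7=h; e(4)→9·4+15≡25=z (all mod 26).

vjchz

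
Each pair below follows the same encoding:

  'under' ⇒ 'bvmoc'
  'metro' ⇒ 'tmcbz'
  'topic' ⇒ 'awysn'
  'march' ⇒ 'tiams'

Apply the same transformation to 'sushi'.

zcbrt

In under: u→b is +7, n→v is +8, d→m is +9, e→o is +10 — the shift increases by 1 each position. Each letter shifts forward by (position + 7), i.e. 7, 8, 9, … — the shift grows by one for each successive letter.
Applying it to sushi: s+7=z, u+8=c, s+9=b, h+10=r, i+11=t.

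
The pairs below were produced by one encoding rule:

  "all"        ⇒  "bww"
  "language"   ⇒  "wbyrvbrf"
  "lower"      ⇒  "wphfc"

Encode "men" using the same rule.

The shift depends on letter class: consonant l→w is +11, but vowel a→b is +1. The rule splits by letter class: vowels +1, consonants +11.
Applying it to men: m(cons)+11=x, e(vowel)+1=f, n(cons)+11=y.

xfy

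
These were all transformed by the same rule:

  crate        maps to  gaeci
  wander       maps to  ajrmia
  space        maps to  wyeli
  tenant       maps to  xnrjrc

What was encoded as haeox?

The shifts repeat in a cycle of length 2: positions 0,1,… shift by +4, +9, then the pattern repeats.
Reversing it on haeox: h−4=d, a−9=r, e−4=a, o−9=f, x−4=t.

draft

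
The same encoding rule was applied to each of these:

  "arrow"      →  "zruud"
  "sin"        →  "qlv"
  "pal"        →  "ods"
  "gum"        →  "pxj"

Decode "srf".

The output letters match the input read backwards, each shifted +3: arrow reversed is worra. Read the word backwards and shift each letter +3.
Reversing it on srf: shift back: s−3=p, r−3=o, f−3=c → poc; then reverse → cop.

cop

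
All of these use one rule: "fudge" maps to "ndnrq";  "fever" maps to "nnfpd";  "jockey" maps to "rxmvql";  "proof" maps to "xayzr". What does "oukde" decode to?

In fudge: f→n is +8, u→d is +9, d→n is +10, g→r is +11 — the shift increases by 1 each position. Each letter shifts forward by (position + 8), i.e. 8, 9, 10, … — the shift grows by one for each successive letter.
Undoing it on oukde: o−8=g, u−9=l, k−10=a, d−11=s, e−12=s.

glass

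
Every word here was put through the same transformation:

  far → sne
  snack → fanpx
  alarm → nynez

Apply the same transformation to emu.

rzh

Compare letters: f→s is +13, a→n is +13, r→e is +13 — a constant shift. Each letter is shifted forward by 13 in the alphabet (a Caesar shift of +13).
On emu: e+13=r, m+13=z, u+13=h.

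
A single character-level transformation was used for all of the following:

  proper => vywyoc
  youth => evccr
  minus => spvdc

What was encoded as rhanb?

laser

In proper: p→v is +6, r→y is +7, o→w is +8, p→y is +9 — the shift increases by 1 each position. Letter i (0-indexed) is shifted by i+6, so successive shifts are 6, 7, 8, ….
Decoding rhanb: r−6=l, h−7=a, a−8=s, n−9=e, b−10=r.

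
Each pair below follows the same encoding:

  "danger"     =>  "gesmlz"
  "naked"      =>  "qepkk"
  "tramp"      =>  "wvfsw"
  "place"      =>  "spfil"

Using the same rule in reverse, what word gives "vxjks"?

steel

In danger: d→g is +3, a→e is +4, n→s is +5, g→m is +6 — the shift increases by 1 each position. Each letter shifts forward by (position + 3), i.e. 3, 4, 5, … — the shift grows by one for each successive letter.
Reversing it on vxjks: v−3=s, x−4=t, j−5=e, k−6=e, s−7=l.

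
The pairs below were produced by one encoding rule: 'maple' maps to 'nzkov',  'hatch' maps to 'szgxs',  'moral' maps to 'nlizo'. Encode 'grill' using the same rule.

Each pair mirrors across the alphabet (m↔n, a↔z, p↔k): positions sum to 25. This is the alphabet-reversal cipher (Atbash): a becomes z, b becomes y, etc.
Applying it to grill: g↔t, r↔i, i↔r, l↔o, l↔o.

tiroo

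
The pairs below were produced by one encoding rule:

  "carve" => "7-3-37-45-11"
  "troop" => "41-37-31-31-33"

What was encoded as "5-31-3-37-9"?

c(#3)→7 and a(#1)→3: differences scale by 2, so n = 2·pos + 1. Each letter becomes 2×(its alphabet position, a=1..z=26) + 1.
Decoding 5-31-3-37-9: 5→(5−1)÷2=2=b, 31→(31−1)÷2=15=o, 3→(3−1)÷2=1=a, 37→(37−1)÷2=18=r, 9→(9−1)÷2=4=d.

board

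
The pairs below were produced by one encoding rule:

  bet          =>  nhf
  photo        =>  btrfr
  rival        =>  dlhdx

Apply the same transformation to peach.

bhdot

The rule splits by letter class: vowels +3, consonants +12.
For peach: p(cons)+12=b, e(vowel)+3=h, a(vowel)+3=d, c(cons)+12=o, h(cons)+12=t.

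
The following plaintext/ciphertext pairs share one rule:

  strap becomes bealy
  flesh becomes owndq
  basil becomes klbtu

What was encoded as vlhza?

The shifts repeat in a cycle of length 2: positions 0,1,… shift by +9, +11, then the pattern repeats.
Undoing it on vlhza: v−9=m, l−11=a, h−9=y, z−11=o, a−9=r.

mayor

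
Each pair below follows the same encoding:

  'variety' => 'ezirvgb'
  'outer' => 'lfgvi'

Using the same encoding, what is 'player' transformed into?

Each pair mirrors across the alphabet (v↔e, a↔z, r↔i): positions sum to 25. Letters are reflected about the middle of the alphabet (position → 25−position): Atbash.
Applying it to player: p↔k, l↔o, a↔z, y↔b, e↔v, r↔i.

kozbvi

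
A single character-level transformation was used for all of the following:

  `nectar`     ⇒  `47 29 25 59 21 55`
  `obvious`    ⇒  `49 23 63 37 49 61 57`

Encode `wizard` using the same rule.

n(#14)→47 and e(#5)→29: differences scale by 2, so n = 2·pos + 19. With a=1..z=26, the number is 2·pos + 19.
Applying it to wizard: w=23→65, i=9→37, z=26→71, a=1→21, r=18→55, d=4→27.

65 37 71 21 55 27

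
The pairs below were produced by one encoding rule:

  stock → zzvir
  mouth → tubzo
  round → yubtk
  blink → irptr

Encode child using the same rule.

jnprk

Shifts by position in stock: pos 0: s→z (+7), pos 1: t→z (+6), pos 2: o→v (+7), pos 3: c→i (+6) — repeating every 2. A repeating key of period 2 is used — shifts +7, +6 over and over.
On child: c+7=j, h+6=n, i+7=p, l+6=r, d+7=k.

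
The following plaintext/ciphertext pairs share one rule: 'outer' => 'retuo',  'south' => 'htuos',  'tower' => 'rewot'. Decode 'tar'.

rat

The word is simply reversed.
Reversing it on tar: then reverse → rat.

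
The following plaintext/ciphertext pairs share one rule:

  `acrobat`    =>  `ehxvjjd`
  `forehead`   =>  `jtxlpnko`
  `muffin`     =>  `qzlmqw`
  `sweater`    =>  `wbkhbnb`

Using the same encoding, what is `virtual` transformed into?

znxacjv

In acrobat: a→e is +4, c→h is +5, r→x is +6, o→v is +7 — the shift increases by 1 each position. Each letter shifts forward by (position + 4), i.e. 4, 5, 6, … — the shift grows by one for each successive letter.
For virtual: v+4=z, i+5=n, r+6=x, t+7=a, u+8=c, a+9=j, l+10=v.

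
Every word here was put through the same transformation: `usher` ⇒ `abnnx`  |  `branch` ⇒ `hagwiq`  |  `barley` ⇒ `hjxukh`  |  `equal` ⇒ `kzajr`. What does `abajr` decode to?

It's a Vigenère-style cipher with numeric key [6,9]: position i shifts by key[i mod 2].
Reversing it on abajr: a−6=u, b−9=s, a−6=u, j−9=a, r−6=l.

usual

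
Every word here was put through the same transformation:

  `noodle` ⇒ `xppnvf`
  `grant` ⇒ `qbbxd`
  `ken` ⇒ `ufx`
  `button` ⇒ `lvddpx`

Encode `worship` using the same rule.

gpbcrjz

The shift depends on letter class: consonant n→x is +10, but vowel o→p is +1. Two shifts are in play — +1 for a/e/i/o/u, +10 for every other letter.
Applying it to worship: w(cons)+10=g, o(vowel)+1=p, r(cons)+10=b, s(cons)+10=c, h(cons)+10=r, i(vowel)+1=j, p(cons)+10=z.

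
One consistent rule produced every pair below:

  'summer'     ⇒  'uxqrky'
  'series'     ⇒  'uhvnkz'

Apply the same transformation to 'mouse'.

oryxk

Each letter shifts forward by (position + 2), i.e. 2, 3, 4, … — the shift grows by one for each successive letter.
On mouse: m+2=o, o+3=r, u+4=y, s+5=x, e+6=k.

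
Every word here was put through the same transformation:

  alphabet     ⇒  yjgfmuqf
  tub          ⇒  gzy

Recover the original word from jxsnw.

rinse

Two steps: reverse the string, then apply a Caesar shift of +5.
Reversing it on jxsnw: shift back: j−5=e, x−5=s, s−5=n, n−5=i, w−5=r → esnir; then reverse → rinse.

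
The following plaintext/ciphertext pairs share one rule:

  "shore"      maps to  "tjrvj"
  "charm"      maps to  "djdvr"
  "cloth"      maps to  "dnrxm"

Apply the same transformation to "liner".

In shore: s→t is +1, h→j is +2, o→r is +3, r→v is +4 — the shift increases by 1 each position. The shift increases by 1 at each position, starting from +1: 1, 2, 3, ….
For liner: l+1=m, i+2=k, n+3=q, e+4=i, r+5=w.

mkqiw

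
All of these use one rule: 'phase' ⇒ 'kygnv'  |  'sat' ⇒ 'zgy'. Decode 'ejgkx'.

Read the word backwards and shift each letter +6.
Undoing it on ejgkx: shift back: e−6=y, j−6=d, g−6=a, k−6=e, x−6=r → ydaer; then reverse → ready.

ready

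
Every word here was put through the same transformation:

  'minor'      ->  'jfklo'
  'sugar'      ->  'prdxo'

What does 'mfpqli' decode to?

pistol

Compare letters: m→j is +23, i→f is +23, n→k is +23 — a constant shift. It's a constant shift of +23 (ROT23).
Decoding mfpqli: m−23=p, f−23=i, p−23=s, q−23=t, l−23=o, i−23=l.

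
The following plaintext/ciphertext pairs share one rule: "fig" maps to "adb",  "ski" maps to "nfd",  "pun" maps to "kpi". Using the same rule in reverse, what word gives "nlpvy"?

squad

This is a Caesar cipher with shift 21.
Decoding nlpvy: n−21=s, l−21=q, p−21=u, v−21=a, y−21=d.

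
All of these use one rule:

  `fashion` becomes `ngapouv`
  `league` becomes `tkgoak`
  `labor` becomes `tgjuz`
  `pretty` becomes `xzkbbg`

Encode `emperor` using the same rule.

kuxkzuz

The shift depends on letter class: consonant f→n is +8, but vowel a→g is +6. Vowels shift forward by 6 and consonants shift forward by 8.
Applying it to emperor: e(vowel)+6=k, m(cons)+8=u, p(cons)+8=x, e(vowel)+6=k, r(cons)+8=z, o(vowel)+6=u, r(cons)+8=z.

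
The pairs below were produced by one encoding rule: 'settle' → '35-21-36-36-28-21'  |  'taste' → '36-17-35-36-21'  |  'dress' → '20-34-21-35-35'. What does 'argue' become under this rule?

17-34-23-37-21

The number is (letter's place in the alphabet, a=1) + 16.
On argue: a=1→17, r=18→34, g=7→23, u=21→37, e=5→21.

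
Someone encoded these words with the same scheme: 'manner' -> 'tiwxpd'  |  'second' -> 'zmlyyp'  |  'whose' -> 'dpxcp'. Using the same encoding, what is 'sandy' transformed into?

In manner: m→t is +7, a→i is +8, n→w is +9, n→x is +10 — the shift increases by 1 each position. The shift increases by 1 at each position, starting from +7: 7, 8, 9, ….
On sandy: s+7=z, a+8=i, n+9=w, d+10=n, y+11=j.

ziwnj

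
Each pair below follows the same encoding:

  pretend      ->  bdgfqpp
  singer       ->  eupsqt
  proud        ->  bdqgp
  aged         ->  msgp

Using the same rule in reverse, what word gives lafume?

Shifts by position in pretend: pos 0: p→b (+12), pos 1: r→d (+12), pos 2: e→g (+2), pos 3: t→f (+12), pos 4: e→q (+12), pos 5: n→p (+2) — repeating every 3. A repeating key of period 3 is used — shifts +12, +12, +2 over and over.
Undoing it on lafume: l−12=z, a−12=o, f−2=d, u−12=i, m−12=a, e−2=c.

zodiac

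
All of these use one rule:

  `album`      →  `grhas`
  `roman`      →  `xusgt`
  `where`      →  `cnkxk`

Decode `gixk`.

Compare letters: a→g is +6, l→r is +6, b→h is +6 — a constant shift. It's a constant shift of +6 (ROT6).
Undoing it on gixk: g−6=a, i−6=c, x−6=r, k−6=e.

acre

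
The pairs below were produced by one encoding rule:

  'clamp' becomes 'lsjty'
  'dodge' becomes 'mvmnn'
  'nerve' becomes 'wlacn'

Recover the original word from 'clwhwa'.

tenant

A repeating key of period 2 is used — shifts +9, +7 over and over.
Undoing it on clwhwa: c−9=t, l−7=e, w−9=n, h−7=a, w−9=n, a−7=t.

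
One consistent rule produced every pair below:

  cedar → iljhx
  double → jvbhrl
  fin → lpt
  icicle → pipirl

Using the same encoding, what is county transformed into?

The shift depends on letter class: consonant c→i is +6, but vowel e→l is +7. The rule splits by letter class: vowels +7, consonants +6.
For county: c(cons)+6=i, o(vowel)+7=v, u(vowel)+7=b, n(cons)+6=t, t(cons)+6=z, y(cons)+6=e.

ivbtze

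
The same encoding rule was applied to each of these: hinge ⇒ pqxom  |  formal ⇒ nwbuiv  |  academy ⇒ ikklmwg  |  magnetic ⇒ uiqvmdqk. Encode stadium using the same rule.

It's a Vigenère-style cipher with numeric key [8,8,10]: position i shifts by key[i mod 3].
Applying it to stadium: s+8=a, t+8=b, a+10=k, d+8=l, i+8=q, u+10=e, m+8=u.

abklqeu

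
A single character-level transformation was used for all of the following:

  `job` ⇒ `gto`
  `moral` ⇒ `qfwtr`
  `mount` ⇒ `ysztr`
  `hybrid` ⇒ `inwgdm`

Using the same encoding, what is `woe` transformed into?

jtb

The output letters match the input read backwards, each shifted +5: job reversed is boj. The word is reversed, then every letter is shifted forward by 5.
Applying it to woe: reverse → eow; then shift: e+5=j, o+5=t, w+5=b.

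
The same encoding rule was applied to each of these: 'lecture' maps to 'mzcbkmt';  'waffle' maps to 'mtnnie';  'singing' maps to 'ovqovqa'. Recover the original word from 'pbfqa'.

The output letters match the input read backwards, each shifted +8: lecture reversed is erutcel. Two steps: reverse the string, then apply a Caesar shift of +8.
Decoding pbfqa: shift back: p−8=h, b−8=t, f−8=x, q−8=i, a−8=s → htxis; then reverse → sixth.

sixth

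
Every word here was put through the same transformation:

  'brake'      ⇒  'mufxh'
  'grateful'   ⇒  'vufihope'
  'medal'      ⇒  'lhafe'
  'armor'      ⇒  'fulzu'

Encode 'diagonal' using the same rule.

ajfvzsfe

Each letter's alphabet position (a=0..z=25) is mapped through 7·x+5 mod 26 — an affine cipher.
For diagonal: d(3)→7·3+5≡0=a; i(8)→7·8+5≡9=j; a(0)→7·0+5≡5=f; g(6)→7·6+5≡21=v; o(14)→7·14+5≡25=z; n(13)→7·13+5≡18=s; a(0)→7·0+5≡5=f; l(11)→7·11+5≡4=e (all mod 26).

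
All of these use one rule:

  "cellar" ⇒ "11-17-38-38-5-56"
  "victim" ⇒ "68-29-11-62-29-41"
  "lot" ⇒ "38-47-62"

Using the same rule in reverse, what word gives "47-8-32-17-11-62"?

object

c(#3)→11 and e(#5)→17: differences scale by 3, so n = 3·pos + 2. Each letter becomes 3×(its alphabet position, a=1..z=26) + 2.
Decoding 47-8-32-17-11-62: 47→(47−2)÷3=15=o, 8→(8−2)÷3=2=b, 32→(32−2)÷3=10=j, 17→(17−2)÷3=5=e, 11→(11−2)÷3=3=c, 62→(62−2)÷3=20=t.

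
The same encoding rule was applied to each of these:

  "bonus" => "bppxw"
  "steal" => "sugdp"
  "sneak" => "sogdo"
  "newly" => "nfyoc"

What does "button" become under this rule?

Each letter shifts forward by its position index (0, 1, 2, …) — the shift grows by one for each successive letter.
On button: b+0=b, u+1=v, t+2=v, t+3=w, o+4=s, n+5=s.

bvvwss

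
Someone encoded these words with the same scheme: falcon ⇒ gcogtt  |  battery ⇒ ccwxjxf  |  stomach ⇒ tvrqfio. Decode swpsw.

In falcon: f→g is +1, a→c is +2, l→o is +3, c→g is +4 — the shift increases by 1 each position. Each letter shifts forward by (position + 1), i.e. 1, 2, 3, … — the shift grows by one for each successive letter.
Reversing it on swpsw: s−1=r, w−2=u, p−3=m, s−4=o, w−5=r.

rumor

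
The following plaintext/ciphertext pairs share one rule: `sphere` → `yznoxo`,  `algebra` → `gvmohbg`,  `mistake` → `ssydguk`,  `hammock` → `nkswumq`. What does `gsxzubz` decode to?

Shifts by position in sphere: pos 0: s→y (+6), pos 1: p→z (+10), pos 2: h→n (+6), pos 3: e→o (+10) — repeating every 2. The shifts repeat in a cycle of length 2: positions 0,1,… shift by +6, +10, then the pattern repeats.
Undoing it on gsxzubz: g−6=a, s−10=i, x−6=r, z−10=p, u−6=o, b−10=r, z−6=t.

airport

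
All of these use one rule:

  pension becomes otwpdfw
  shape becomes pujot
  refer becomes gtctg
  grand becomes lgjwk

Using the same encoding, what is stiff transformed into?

pydcc

p(15)→o(14) and e(4)→t(19) fit y≡9x+9 (mod 26); the inverse of 9 mod 26 is 3. This is an affine cipher: with a=0,…,z=25, each position x becomes (9x+9) mod 26.
Applying it to stiff: s(18)→9·18+9≡15=p; t(19)→9·19+9≡24=y; i(8)→9·8+9≡3=d; f(5)→9·5+9≡2=c; f(5)→9·5+9≡2=c (all mod 26).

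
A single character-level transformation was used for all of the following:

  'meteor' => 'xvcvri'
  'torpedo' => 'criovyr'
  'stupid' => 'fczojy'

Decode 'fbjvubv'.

m(12)→x(23) and e(4)→v(21) fit y≡23x+7 (mod 26); the inverse of 23 mod 26 is 17. This is an affine cipher: with a=0,…,z=25, each position x becomes (23x+7) mod 26.
Decoding fbjvubv: f(5)→17·(5−7)≡18=s; b(1)→17·(1−7)≡2=c; j(9)→17·(9−7)≡8=i; v(21)→17·(21−7)≡4=e; u(20)→17·(20−7)≡13=n; b(1)→17·(1−7)≡2=c; v(21)→17·(21−7)≡4=e (all mod 26).

science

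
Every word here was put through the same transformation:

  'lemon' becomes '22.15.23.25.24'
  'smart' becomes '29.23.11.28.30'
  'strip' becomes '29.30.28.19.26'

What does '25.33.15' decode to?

Each letter is replaced by its alphabet position (a=1..z=26) + 10.
Reversing it on 25.33.15: 25→(25−10)÷1=15=o, 33→(33−10)÷1=23=w, 15→(15−10)÷1=5=e.

owe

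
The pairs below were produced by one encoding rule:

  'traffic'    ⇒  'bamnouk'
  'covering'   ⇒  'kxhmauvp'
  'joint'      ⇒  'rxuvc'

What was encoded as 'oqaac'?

Shifts by position in traffic: pos 0: t→b (+8), pos 1: r→a (+9), pos 2: a→m (+12), pos 3: f→n (+8), pos 4: f→o (+9), pos 5: i→u (+12) — repeating every 3. The shifts repeat in a cycle of length 3: positions 0,1,… shift by +8, +9, +12, then the pattern repeats.
Decoding oqaac: o−8=g, q−9=h, a−12=o, a−8=s, c−9=t.

ghost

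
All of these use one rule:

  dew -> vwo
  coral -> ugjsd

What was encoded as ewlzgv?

Compare letters: d→v is +18, e→w is +18, w→o is +18 — a constant shift. This is a Caesar cipher with shift 18.
Reversing it on ewlzgv: e−18=m, w−18=e, l−18=t, z−18=h, g−18=o, v−18=d.

method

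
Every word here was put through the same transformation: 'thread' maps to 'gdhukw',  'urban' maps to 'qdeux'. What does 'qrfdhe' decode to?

beacon

The output letters match the input read backwards, each shifted +3: thread reversed is daerht. The word is reversed, then every letter is shifted forward by 3.
Decoding qrfdhe: shift back: q−3=n, r−3=o, f−3=c, d−3=a, h−3=e, e−3=b → nocaeb; then reverse → beacon.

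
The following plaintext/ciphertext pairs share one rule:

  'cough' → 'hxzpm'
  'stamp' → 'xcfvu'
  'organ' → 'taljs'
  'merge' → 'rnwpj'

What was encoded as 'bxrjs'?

woman

Shifts by position in cough: pos 0: c→h (+5), pos 1: o→x (+9), pos 2: u→z (+5), pos 3: g→p (+9) — repeating every 2. A repeating key of period 2 is used — shifts +5, +9 over and over.
Reversing it on bxrjs: b−5=w, x−9=o, r−5=m, j−9=a, s−5=n.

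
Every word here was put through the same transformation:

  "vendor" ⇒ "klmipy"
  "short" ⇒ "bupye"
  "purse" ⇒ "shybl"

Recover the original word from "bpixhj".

v(21)→k(10) and e(4)→l(11) fit y≡3x+25 (mod 26); the inverse of 3 mod 26 is 9. Each letter's alphabet position (a=0..z=25) is mapped through 3·x+25 mod 26 — an affine cipher.
Reversing it on bpixhj: b(1)→9·(1−25)≡18=s; p(15)→9·(15−25)≡14=o; i(8)→9·(8−25)≡3=d; x(23)→9·(23−25)≡8=i; h(7)→9·(7−25)≡20=u; j(9)→9·(9−25)≡12=m (all mod 26).

sodium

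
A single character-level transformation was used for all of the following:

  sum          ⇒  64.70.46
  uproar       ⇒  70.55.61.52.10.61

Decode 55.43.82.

ply

s(#19)→64 and u(#21)→70: differences scale by 3, so n = 3·pos + 7. Each letter becomes 3×(its alphabet position, a=1..z=26) + 7.
Undoing it on 55.43.82: 55→(55−7)÷3=16=p, 43→(43−7)÷3=12=l, 82→(82−7)÷3=25=y.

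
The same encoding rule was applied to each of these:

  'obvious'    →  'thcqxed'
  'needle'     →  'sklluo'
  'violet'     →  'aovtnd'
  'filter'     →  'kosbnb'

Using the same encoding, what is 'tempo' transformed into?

In obvious: o→t is +5, b→h is +6, v→c is +7, i→q is +8 — the shift increases by 1 each position. The shift increases by 1 at each position, starting from +5: 5, 6, 7, ….
On tempo: t+5=y, e+6=k, m+7=t, p+8=x, o+9=x.

yktxx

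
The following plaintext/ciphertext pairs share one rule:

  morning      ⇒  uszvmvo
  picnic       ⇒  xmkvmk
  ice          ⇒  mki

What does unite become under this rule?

The shift depends on letter class: consonant m→u is +8, but vowel o→s is +4. Vowels shift forward by 4 and consonants shift forward by 8.
On unite: u(vowel)+4=y, n(cons)+8=v, i(vowel)+4=m, t(cons)+8=b, e(vowel)+4=i.

yvmbi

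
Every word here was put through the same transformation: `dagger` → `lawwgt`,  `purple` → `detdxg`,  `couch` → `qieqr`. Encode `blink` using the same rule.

vxmnc

d(3)→l(11) and a(0)→a(0) fit y≡21x+0 (mod 26); the inverse of 21 mod 26 is 5. Treating letters as 0–25, the rule is x ↦ 21x + 0 (mod 26).
Applying it to blink: b(1)→21·1+0≡21=v; l(11)→21·11+0≡23=x; i(8)→21·8+0≡12=m; n(13)→21·13+0≡13=n; k(10)→21·10+0≡2=c (all mod 26).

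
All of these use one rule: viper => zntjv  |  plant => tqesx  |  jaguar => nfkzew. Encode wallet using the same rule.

Shifts by position in viper: pos 0: v→z (+4), pos 1: i→n (+5), pos 2: p→t (+4), pos 3: e→j (+5) — repeating every 2. The shifts repeat in a cycle of length 2: positions 0,1,… shift by +4, +5, then the pattern repeats.
Applying it to wallet: w+4=a, a+5=f, l+4=p, l+5=q, e+4=i, t+5=y.

afpqiy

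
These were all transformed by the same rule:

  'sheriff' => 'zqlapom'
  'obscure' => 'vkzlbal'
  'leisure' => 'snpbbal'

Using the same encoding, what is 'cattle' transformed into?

jjacsn

Shifts by position in sheriff: pos 0: s→z (+7), pos 1: h→q (+9), pos 2: e→l (+7), pos 3: r→a (+9) — repeating every 2. The shifts repeat in a cycle of length 2: positions 0,1,… shift by +7, +9, then the pattern repeats.
On cattle: c+7=j, a+9=j, t+7=a, t+9=c, l+7=s, e+9=n.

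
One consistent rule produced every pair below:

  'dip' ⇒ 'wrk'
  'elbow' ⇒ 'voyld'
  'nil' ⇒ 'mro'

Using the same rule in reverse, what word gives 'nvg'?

Each pair mirrors across the alphabet (d↔w, i↔r, p↔k): positions sum to 25. Each letter is replaced by its mirror in the alphabet: a↔z, b↔y, c↔x, and so on (the Atbash cipher).
Reversing it on nvg: n↔m, v↔e, g↔t.

met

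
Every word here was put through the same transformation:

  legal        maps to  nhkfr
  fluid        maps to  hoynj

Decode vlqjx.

In legal: l→n is +2, e→h is +3, g→k is +4, a→f is +5 — the shift increases by 1 each position. Each letter shifts forward by (position + 2), i.e. 2, 3, 4, … — the shift grows by one for each successive letter.
Reversing it on vlqjx: v−2=t, l−3=i, q−4=m, j−5=e, x−6=r.

timer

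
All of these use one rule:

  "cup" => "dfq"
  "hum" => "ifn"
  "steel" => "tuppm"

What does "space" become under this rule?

tqldp

The shift depends on letter class: consonant c→d is +1, but vowel u→f is +11. Vowels shift forward by 11 and consonants shift forward by 1.
For space: s(cons)+1=t, p(cons)+1=q, a(vowel)+11=l, c(cons)+1=d, e(vowel)+11=p.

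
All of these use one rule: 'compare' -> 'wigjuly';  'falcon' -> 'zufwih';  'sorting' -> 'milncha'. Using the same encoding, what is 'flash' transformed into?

Compare letters: c→w is +20, o→i is +20, m→g is +20 — a constant shift. Every letter moves 20 places later in the alphabet, wrapping around z→a.
For flash: f+20=z, l+20=f, a+20=u, s+20=m, h+20=b.

zfumb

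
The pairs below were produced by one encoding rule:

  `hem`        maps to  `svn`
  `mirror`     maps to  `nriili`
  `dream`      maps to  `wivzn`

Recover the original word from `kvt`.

Each pair mirrors across the alphabet (h↔s, e↔v, m↔n): positions sum to 25. Letters are reflected about the middle of the alphabet (position → 25−position): Atbash.
Decoding kvt: k↔p, v↔e, t↔g.

peg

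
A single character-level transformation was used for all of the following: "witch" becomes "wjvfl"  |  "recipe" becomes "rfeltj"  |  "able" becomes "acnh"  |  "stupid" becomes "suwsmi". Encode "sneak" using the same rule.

Letter i (0-indexed) is shifted by i+0, so successive shifts are 0, 1, 2, ….
For sneak: s+0=s, n+1=o, e+2=g, a+3=d, k+4=o.

sogdo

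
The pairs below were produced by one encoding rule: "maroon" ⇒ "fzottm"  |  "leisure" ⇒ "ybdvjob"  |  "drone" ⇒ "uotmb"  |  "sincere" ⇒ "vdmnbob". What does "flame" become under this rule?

m(12)→f(5) and a(0)→z(25) fit y≡7x+25 (mod 26); the inverse of 7 mod 26 is 15. Treating letters as 0–25, the rule is x ↦ 7x + 25 (mod 26).
For flame: f(5)→7·5+25≡8=i; l(11)→7·11+25≡24=y; a(0)→7·0+25≡25=z; m(12)→7·12+25≡5=f; e(4)→7·4+25≡1=b (all mod 26).

iyzfb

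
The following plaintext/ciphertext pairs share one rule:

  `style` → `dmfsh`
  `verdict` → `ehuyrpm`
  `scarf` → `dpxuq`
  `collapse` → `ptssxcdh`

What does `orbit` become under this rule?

s(18)→d(3) and t(19)→m(12) fit y≡9x+23 (mod 26); the inverse of 9 mod 26 is 3. Treating letters as 0–25, the rule is x ↦ 9x + 23 (mod 26).
Applying it to orbit: o(14)→9·14+23≡19=t; r(17)→9·17+23≡20=u; b(1)→9·1+23≡6=g; i(8)→9·8+23≡17=r; t(19)→9·19+23≡12=m (all mod 26).

tugrm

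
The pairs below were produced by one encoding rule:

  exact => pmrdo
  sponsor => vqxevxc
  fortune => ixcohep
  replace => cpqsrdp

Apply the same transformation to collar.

dxssrc

e(4)→p(15) and x(23)→m(12) fit y≡19x+17 (mod 26); the inverse of 19 mod 26 is 11. Treating letters as 0–25, the rule is x ↦ 19x + 17 (mod 26).
On collar: c(2)→19·2+17≡3=d; o(14)→19·14+17≡23=x; l(11)→19·11+17≡18=s; l(11)→19·11+17≡18=s; a(0)→19·0+17≡17=r; r(17)→19·17+17≡2=c (all mod 26).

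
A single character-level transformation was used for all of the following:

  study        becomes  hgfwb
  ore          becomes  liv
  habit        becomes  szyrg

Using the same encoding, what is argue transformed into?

Each pair mirrors across the alphabet (s↔h, t↔g, u↔f): positions sum to 25. This is the alphabet-reversal cipher (Atbash): a becomes z, b becomes y, etc.
Applying it to argue: a↔z, r↔i, g↔t, u↔f, e↔v.

zitfv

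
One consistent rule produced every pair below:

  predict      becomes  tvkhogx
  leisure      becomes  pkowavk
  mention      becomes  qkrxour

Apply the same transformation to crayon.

The shift depends on letter class: consonant p→t is +4, but vowel e→k is +6. Two shifts are in play — +6 for a/e/i/o/u, +4 for every other letter.
Applying it to crayon: c(cons)+4=g, r(cons)+4=v, a(vowel)+6=g, y(cons)+4=c, o(vowel)+6=u, n(cons)+4=r.

gvgcur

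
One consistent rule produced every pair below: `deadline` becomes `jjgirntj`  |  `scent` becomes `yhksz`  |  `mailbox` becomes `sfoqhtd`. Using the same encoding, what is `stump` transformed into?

yyarv

Shifts by position in deadline: pos 0: d→j (+6), pos 1: e→j (+5), pos 2: a→g (+6), pos 3: d→i (+5) — repeating every 2. The shifts repeat in a cycle of length 2: positions 0,1,… shift by +6, +5, then the pattern repeats.
For stump: s+6=y, t+5=y, u+6=a, m+5=r, p+6=v.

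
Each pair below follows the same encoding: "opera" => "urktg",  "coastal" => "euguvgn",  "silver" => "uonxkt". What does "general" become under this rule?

ikpktgn

The shift depends on letter class: consonant p→r is +2, but vowel o→u is +6. Two shifts are in play — +6 for a/e/i/o/u, +2 for every other letter.
Applying it to general: g(cons)+2=i, e(vowel)+6=k, n(cons)+2=p, e(vowel)+6=k, r(cons)+2=t, a(vowel)+6=g, l(cons)+2=n.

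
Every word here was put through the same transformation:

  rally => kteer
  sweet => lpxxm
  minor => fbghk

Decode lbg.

Compare letters: r→k is +19, a→t is +19, l→e is +19 — a constant shift. It's a constant shift of +19 (ROT19).
Reversing it on lbg: l−19=s, b−19=i, g−19=n.

sin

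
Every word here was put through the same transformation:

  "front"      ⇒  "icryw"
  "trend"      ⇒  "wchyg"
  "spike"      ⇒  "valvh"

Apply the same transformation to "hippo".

ktsar

It's a Vigenère-style cipher with numeric key [3,11]: position i shifts by key[i mod 2].
Applying it to hippo: h+3=k, i+11=t, p+3=s, p+11=a, o+3=r.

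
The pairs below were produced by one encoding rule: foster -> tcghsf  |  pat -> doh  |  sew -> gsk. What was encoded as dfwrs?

pride

This is a Caesar cipher with shift 14.
Reversing it on dfwrs: d−14=p, f−14=r, w−14=i, r−14=d, s−14=e.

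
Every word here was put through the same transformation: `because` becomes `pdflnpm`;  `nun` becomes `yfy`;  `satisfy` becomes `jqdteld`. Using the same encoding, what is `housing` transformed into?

The output letters match the input read backwards, each shifted +11: because reversed is esuaceb. Read the word backwards and shift each letter +11.
Applying it to housing: reverse → gnisuoh; then shift: g+11=r, n+11=y, i+11=t, s+11=d, u+11=f, o+11=z, h+11=s.

rytdfzs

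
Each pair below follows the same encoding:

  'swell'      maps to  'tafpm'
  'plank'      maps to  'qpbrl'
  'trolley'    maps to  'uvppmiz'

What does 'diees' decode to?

A repeating key of period 2 is used — shifts +1, +4 over and over.
Undoing it on diees: d−1=c, i−4=e, e−1=d, e−4=a, s−1=r.

cedar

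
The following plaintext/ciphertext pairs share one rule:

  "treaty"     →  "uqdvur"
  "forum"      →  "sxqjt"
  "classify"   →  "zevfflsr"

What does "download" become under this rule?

oxniexvo

t(19)→u(20) and r(17)→q(16) fit y≡15x+21 (mod 26); the inverse of 15 mod 26 is 7. This is an affine cipher: with a=0,…,z=25, each position x becomes (15x+21) mod 26.
On download: d(3)→15·3+21≡14=o; o(14)→15·14+21≡23=x; w(22)→15·22+21≡13=n; n(13)→15·13+21≡8=i; l(11)→15·11+21≡4=e; o(14)→15·14+21≡23=x; a(0)→15·0+21≡21=v; d(3)→15·3+21≡14=o (all mod 26).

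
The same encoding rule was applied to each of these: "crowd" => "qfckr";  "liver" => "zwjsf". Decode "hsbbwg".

Compare letters: c→q is +14, r→f is +14, o→c is +14 — a constant shift. Each letter is shifted forward by 14 in the alphabet (a Caesar shift of +14).
Undoing it on hsbbwg: h−14=t, s−14=e, b−14=n, b−14=n, w−14=i, g−14=s.

tennis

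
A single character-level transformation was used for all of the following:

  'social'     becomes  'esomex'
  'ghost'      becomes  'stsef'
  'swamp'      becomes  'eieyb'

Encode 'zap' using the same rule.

leb

Two shifts are in play — +4 for a/e/i/o/u, +12 for every other letter.
For zap: z(cons)+12=l, a(vowel)+4=e, p(cons)+12=b.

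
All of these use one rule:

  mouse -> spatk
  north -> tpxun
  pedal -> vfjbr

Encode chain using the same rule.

Shifts by position in mouse: pos 0: m→s (+6), pos 1: o→p (+1), pos 2: u→a (+6), pos 3: s→t (+1) — repeating every 2. The shifts repeat in a cycle of length 2: positions 0,1,… shift by +6, +1, then the pattern repeats.
For chain: c+6=i, h+1=i, a+6=g, i+1=j, n+6=t.

iigjt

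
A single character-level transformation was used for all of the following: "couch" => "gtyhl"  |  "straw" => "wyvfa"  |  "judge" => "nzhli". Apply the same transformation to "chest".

Shifts by position in couch: pos 0: c→g (+4), pos 1: o→t (+5), pos 2: u→y (+4), pos 3: c→h (+5) — repeating every 2. A repeating key of period 2 is used — shifts +4, +5 over and over.
For chest: c+4=g, h+5=m, e+4=i, s+5=x, t+4=x.

gmixx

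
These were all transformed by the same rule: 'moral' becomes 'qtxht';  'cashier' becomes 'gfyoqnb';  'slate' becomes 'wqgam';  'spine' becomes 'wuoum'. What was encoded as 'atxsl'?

In moral: m→q is +4, o→t is +5, r→x is +6, a→h is +7 — the shift increases by 1 each position. Letter i (0-indexed) is shifted by i+4, so successive shifts are 4, 5, 6, ….
Decoding atxsl: a−4=w, t−5=o, x−6=r, s−7=l, l−8=d.

world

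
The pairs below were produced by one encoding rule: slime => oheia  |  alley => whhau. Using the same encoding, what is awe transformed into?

wsa

It's a constant shift of +22 (ROT22).
On awe: a+22=w, w+22=s, e+22=a.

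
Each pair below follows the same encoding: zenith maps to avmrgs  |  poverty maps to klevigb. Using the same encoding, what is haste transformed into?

Letters are reflected about the middle of the alphabet (position → 25−position): Atbash.
Applying it to haste: h↔s, a↔z, s↔h, t↔g, e↔v.

szhgv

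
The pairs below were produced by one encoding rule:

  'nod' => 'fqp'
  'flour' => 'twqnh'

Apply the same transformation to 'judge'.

gifwl

Read the word backwards and shift each letter +2.
For judge: reverse → egduj; then shift: e+2=g, g+2=i, d+2=f, u+2=w, j+2=l.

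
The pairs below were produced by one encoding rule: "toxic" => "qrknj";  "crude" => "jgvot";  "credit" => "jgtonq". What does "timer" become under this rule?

Treating letters as 0–25, the rule is x ↦ 5x + 25 (mod 26).
For timer: t(19)→5·19+25≡16=q; i(8)→5·8+25≡13=n; m(12)→5·12+25≡7=h; e(4)→5·4+25≡19=t; r(17)→5·17+25≡6=g (all mod 26).

qnhtg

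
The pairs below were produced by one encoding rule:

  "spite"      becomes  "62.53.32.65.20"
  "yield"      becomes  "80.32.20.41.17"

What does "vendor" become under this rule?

71.20.47.17.50.59

s(#19)→62 and p(#16)→53: differences scale by 3, so n = 3·pos + 5. Each letter becomes 3×(its alphabet position, a=1..z=26) + 5.
Applying it to vendor: v=22→71, e=5→20, n=14→47, d=4→17, o=15→50, r=18→59.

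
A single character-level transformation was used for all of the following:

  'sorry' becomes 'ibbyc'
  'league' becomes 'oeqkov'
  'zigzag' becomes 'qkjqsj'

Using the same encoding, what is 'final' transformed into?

The output letters match the input read backwards, each shifted +10: sorry reversed is yrros. Read the word backwards and shift each letter +10.
On final: reverse → lanif; then shift: l+10=v, a+10=k, n+10=x, i+10=s, f+10=p.

vkxsp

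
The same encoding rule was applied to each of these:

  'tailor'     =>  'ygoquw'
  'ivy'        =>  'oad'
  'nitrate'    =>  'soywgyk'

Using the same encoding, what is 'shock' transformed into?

xmuhp

Vowels shift forward by 6 and consonants shift forward by 5.
Applying it to shock: s(cons)+5=x, h(cons)+5=m, o(vowel)+6=u, c(cons)+5=h, k(cons)+5=p.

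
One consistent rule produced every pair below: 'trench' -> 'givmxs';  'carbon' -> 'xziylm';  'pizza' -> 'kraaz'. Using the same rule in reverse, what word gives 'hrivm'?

siren

Each pair mirrors across the alphabet (t↔g, r↔i, e↔v): positions sum to 25. This is the alphabet-reversal cipher (Atbash): a becomes z, b becomes y, etc.
Undoing it on hrivm: h↔s, r↔i, i↔r, v↔e, m↔n.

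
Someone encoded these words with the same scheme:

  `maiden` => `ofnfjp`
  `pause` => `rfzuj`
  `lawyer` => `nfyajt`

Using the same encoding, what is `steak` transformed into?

The shift depends on letter class: consonant m→o is +2, but vowel a→f is +5. Vowels shift forward by 5 and consonants shift forward by 2.
For steak: s(cons)+2=u, t(cons)+2=v, e(vowel)+5=j, a(vowel)+5=f, k(cons)+2=m.

uvjfm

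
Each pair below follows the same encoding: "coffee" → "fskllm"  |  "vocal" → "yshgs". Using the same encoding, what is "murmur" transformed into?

pywsbz

In coffee: c→f is +3, o→s is +4, f→k is +5, f→l is +6 — the shift increases by 1 each position. The shift increases by 1 at each position, starting from +3: 3, 4, 5, ….
For murmur: m+3=p, u+4=y, r+5=w, m+6=s, u+7=b, r+8=z.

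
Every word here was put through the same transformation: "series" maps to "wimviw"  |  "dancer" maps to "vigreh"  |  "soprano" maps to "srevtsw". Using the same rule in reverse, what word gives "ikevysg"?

The output letters match the input read backwards, each shifted +4: series reversed is seires. Read the word backwards and shift each letter +4.
Undoing it on ikevysg: shift back: i−4=e, k−4=g, e−4=a, v−4=r, y−4=u, s−4=o, g−4=c → egaruoc; then reverse → courage.

courage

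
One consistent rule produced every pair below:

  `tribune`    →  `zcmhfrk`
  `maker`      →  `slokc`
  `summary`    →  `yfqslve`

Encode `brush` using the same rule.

hcyys

A repeating key of period 3 is used — shifts +6, +11, +4 over and over.
On brush: b+6=h, r+11=c, u+4=y, s+6=y, h+11=s.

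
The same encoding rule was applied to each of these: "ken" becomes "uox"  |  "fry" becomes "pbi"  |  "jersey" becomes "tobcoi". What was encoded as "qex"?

Compare letters: k→u is +10, e→o is +10, n→x is +10 — a constant shift. It's a constant shift of +10 (ROT10).
Decoding qex: q−10=g, e−10=u, x−10=n.

gun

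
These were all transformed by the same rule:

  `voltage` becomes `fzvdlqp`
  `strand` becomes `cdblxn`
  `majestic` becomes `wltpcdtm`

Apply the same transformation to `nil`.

xtv

The shift depends on letter class: consonant v→f is +10, but vowel o→z is +11. Two shifts are in play — +11 for a/e/i/o/u, +10 for every other letter.
For nil: n(cons)+10=x, i(vowel)+11=t, l(cons)+10=v.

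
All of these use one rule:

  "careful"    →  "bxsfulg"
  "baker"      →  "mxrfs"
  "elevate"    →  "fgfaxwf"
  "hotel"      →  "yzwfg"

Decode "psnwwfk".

written

Each letter's alphabet position (a=0..z=25) is mapped through 15·x+23 mod 26 — an affine cipher.
Reversing it on psnwwfk: p(15)→7·(15−23)≡22=w; s(18)→7·(18−23)≡17=r; n(13)→7·(13−23)≡8=i; w(22)→7·(22−23)≡19=t; w(22)→7·(22−23)≡19=t; f(5)→7·(5−23)≡4=e; k(10)→7·(10−23)≡13=n (all mod 26).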